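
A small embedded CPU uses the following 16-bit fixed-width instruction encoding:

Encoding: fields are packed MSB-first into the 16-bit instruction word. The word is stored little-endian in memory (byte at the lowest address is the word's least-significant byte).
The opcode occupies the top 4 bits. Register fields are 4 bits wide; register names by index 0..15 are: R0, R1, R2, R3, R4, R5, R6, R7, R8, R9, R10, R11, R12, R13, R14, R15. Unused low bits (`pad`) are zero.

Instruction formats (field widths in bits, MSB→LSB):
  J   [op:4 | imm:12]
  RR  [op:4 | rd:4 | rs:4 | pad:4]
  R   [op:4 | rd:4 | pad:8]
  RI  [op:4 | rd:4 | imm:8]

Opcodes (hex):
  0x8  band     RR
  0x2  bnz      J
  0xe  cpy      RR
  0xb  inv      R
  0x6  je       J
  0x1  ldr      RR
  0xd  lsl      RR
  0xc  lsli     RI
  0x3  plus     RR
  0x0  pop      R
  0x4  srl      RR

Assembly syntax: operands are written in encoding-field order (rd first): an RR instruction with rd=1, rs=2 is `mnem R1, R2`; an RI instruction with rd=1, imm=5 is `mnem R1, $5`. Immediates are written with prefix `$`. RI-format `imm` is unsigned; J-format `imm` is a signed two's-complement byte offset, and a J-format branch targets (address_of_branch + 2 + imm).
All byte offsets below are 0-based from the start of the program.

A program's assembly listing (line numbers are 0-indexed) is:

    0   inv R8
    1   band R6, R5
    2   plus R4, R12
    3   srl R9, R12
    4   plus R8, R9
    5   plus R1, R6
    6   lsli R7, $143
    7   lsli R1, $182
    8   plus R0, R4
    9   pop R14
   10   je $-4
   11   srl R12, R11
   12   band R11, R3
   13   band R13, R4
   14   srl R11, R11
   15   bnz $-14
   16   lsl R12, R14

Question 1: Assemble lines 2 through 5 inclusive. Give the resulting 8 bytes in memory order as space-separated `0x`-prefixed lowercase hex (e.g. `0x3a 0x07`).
2. plus fields op=0x3:4|rd=4:4|rs=12:4|pad=0:4 → word 34c0h → c0 34
3. srl fields op=0x4:4|rd=9:4|rs=12:4|pad=0:4 → word 49c0h → c0 49
4. plus fields op=0x3:4|rd=8:4|rs=9:4|pad=0:4 → word 3890h → 90 38
5. plus fields op=0x3:4|rd=1:4|rs=6:4|pad=0:4 → word 3160h → 60 31

0xc0 0x34 0xc0 0x49 0x90 0x38 0x60 0x31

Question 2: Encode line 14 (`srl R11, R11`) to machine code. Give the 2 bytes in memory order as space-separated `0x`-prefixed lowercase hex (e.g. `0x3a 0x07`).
line 14 (srl): pack op=0x4:4|rd=11:4|rs=11:4|pad=0:4 = 0x4bb0; little→ b0 4b

0xb0 0x4b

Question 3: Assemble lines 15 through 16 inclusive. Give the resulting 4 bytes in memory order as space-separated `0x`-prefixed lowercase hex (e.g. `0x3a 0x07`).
0xf2 0x2f 0xe0 0xdc

15. bnz fields op=0x2:4|imm=-14:12 → word 2ff2h → f2 2f
16. lsl fields op=0xd:4|rd=12:4|rs=14:4|pad=0:4 → word dce0h → e0 dc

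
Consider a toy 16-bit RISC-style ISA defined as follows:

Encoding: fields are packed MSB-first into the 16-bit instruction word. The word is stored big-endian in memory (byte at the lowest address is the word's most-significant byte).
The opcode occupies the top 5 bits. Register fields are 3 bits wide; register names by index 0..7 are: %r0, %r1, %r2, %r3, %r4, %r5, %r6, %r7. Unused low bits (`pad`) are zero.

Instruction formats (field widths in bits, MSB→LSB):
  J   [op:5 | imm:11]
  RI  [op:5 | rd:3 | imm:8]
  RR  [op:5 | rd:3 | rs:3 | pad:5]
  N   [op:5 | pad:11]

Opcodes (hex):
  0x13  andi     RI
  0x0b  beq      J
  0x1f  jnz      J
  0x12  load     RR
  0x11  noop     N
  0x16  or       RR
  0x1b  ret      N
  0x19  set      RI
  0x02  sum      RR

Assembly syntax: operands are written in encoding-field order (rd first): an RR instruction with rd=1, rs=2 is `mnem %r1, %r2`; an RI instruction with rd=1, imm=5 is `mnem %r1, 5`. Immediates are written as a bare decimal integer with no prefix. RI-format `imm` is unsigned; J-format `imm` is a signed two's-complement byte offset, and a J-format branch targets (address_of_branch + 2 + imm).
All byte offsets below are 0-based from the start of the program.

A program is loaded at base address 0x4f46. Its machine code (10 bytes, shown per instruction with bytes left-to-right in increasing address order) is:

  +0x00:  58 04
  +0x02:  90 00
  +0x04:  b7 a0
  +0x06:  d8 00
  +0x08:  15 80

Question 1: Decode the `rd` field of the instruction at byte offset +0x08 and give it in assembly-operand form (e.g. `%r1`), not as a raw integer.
%r5

off 0x08: read 15 80 as big → 0x1580
  op=0x1580>>11=0x2 ⇒ sum (RR)
  [10:8] rd=5 = %r5
  [7:5] rs=4 = %r4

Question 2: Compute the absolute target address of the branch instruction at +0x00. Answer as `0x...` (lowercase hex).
[00] 58 04 → 0x5804
  opcode bits[15:11]=0xb: beq/J
  [10:0] imm=4 = 4
  target = base 0x4f46 + off 0x00 + 2 + imm 4 = 0x4f4c

0x4f4c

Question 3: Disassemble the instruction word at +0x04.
or %r7, %r5

[04] b7 a0 → 0xb7a0
  opcode bits[15:11]=0x16: or/RR
  rd: (w>>8)&0x7=0x7 → %r7
  rs: (w>>5)&0x7=0x5 → %r5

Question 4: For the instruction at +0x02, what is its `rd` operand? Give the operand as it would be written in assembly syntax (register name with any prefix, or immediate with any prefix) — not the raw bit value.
+0x02: 90 00 ⇒ word 0x9000 (big)
  opcode bits[15:11]=0x12: load/RR
  rd: (w>>8)&0x7=0x0 → %r0
  rs: (w>>5)&0x7=0x0 → %r0

%r0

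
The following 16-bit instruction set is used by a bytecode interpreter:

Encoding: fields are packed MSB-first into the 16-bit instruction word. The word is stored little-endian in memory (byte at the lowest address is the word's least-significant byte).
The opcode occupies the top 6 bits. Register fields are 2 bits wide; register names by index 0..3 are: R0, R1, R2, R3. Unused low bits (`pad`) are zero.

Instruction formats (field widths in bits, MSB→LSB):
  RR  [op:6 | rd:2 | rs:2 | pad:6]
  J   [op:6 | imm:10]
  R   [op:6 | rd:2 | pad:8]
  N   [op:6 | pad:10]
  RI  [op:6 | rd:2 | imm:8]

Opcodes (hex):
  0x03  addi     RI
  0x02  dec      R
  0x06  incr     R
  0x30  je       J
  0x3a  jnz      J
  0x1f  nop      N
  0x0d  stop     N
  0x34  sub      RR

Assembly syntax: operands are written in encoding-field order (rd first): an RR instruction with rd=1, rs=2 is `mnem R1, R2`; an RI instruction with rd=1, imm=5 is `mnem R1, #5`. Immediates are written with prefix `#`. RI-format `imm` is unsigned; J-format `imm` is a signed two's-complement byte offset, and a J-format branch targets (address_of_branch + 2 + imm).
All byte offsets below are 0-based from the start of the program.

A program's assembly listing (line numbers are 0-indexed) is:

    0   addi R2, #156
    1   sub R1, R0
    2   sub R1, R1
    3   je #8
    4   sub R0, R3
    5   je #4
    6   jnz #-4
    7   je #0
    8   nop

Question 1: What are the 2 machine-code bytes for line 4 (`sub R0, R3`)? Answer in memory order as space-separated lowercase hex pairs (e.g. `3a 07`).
c0 d0

L4: sub op=0x34:6|rd=0:2|rs=3:2|pad=0:6 ⇒ 0xd0c0 ⇒ little c0 d0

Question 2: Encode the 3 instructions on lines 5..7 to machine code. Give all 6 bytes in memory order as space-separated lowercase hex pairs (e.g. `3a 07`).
line 5 (je): pack op=0x30:6|imm=4:10 = 0xc004; little→ 04 c0
line 6 (jnz): pack op=0x3a:6|imm=-4:10 = 0xebfc; little→ fc eb
line 7 (je): pack op=0x30:6|imm=0:10 = 0xc000; little→ 00 c0

04 c0 fc eb 00 c0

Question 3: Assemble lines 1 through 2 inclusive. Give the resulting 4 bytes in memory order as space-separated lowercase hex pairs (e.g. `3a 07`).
line 1 (sub): pack op=0x34:6|rd=1:2|rs=0:2|pad=0:6 = 0xd100; little→ 00 d1
line 2 (sub): pack op=0x34:6|rd=1:2|rs=1:2|pad=0:6 = 0xd140; little→ 40 d1

00 d1 40 d1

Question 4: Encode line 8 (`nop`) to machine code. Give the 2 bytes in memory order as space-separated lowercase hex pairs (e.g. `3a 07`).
line 8 (nop): pack op=0x1f:6|pad=0:10 = 0x7c00; little→ 00 7c

00 7c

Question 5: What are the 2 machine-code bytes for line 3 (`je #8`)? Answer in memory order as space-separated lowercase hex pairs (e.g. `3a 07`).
08 c0

line 3 (je): pack op=0x30:6|imm=8:10 = 0xc008; little→ 08 c0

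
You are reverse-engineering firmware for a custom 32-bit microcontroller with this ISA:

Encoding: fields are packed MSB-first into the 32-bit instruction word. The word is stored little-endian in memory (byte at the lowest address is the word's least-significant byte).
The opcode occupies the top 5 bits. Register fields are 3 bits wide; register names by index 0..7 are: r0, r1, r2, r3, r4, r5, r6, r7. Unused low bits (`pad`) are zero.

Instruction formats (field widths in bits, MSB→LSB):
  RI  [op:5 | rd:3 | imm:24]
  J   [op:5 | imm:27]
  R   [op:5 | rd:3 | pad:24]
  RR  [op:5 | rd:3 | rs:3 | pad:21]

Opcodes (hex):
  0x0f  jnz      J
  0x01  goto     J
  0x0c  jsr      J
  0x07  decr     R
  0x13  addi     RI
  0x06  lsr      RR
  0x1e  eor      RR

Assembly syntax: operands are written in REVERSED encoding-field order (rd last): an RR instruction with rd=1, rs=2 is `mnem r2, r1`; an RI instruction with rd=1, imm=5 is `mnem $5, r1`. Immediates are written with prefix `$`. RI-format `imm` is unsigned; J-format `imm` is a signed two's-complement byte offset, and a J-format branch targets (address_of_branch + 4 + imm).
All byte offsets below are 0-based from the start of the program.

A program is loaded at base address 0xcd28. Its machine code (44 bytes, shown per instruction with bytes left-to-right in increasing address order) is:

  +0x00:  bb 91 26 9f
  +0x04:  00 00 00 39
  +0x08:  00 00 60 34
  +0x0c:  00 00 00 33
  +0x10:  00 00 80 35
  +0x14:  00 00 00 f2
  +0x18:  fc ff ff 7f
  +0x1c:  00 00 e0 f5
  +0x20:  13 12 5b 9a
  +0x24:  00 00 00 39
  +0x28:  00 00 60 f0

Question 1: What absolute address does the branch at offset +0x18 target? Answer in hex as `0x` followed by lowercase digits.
@+18  little-endian(fc ff ff 7f) = 0x7ffffffc
  op=0x7ffffffc>>27=0xf ⇒ jnz (J)
  [26:0] imm=134217724 (s27→-4) = $-4
  target = base 0xcd28 + off 0x18 + 4 + imm -4 = 0xcd40

0xcd40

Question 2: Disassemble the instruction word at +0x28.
eor r3, r0

off 0x28: read 00 00 60 f0 as little → 0xf0600000
  opcode bits[31:27]=0x1e: eor/RR
  rd: (w>>24)&0x7=0x0 → r0
  rs: (w>>21)&0x7=0x3 → r3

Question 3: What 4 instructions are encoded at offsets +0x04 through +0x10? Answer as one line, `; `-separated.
decr r1; lsr r3, r4; lsr r0, r3; lsr r4, r5

@+04  little-endian(00 00 00 39) = 0x39000000
  opcode bits[31:27]=0x7: decr/R
  rd@[26:24]=0x1 ⇒ r1
@+08  little-endian(00 00 60 34) = 0x34600000
  opcode bits[31:27]=0x6: lsr/RR
  rd@[26:24]=0x4 ⇒ r4
  rs@[23:21]=0x3 ⇒ r3
@+0c  little-endian(00 00 00 33) = 0x33000000
  opcode bits[31:27]=0x6: lsr/RR
  rd@[26:24]=0x3 ⇒ r3
  rs@[23:21]=0x0 ⇒ r0
@+10  little-endian(00 00 80 35) = 0x35800000
  opcode bits[31:27]=0x6: lsr/RR
  rd@[26:24]=0x5 ⇒ r5
  rs@[23:21]=0x4 ⇒ r4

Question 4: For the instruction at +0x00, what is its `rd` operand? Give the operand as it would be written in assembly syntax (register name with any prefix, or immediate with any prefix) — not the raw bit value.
+0x00: bb 91 26 9f ⇒ word 0x9f2691bb (little)
  opcode bits[31:27]=0x13: addi/RI
  rd: (w>>24)&0x7=0x7 → r7
  imm: (w>>0)&0xffffff=0x2691bb → $2527675

r7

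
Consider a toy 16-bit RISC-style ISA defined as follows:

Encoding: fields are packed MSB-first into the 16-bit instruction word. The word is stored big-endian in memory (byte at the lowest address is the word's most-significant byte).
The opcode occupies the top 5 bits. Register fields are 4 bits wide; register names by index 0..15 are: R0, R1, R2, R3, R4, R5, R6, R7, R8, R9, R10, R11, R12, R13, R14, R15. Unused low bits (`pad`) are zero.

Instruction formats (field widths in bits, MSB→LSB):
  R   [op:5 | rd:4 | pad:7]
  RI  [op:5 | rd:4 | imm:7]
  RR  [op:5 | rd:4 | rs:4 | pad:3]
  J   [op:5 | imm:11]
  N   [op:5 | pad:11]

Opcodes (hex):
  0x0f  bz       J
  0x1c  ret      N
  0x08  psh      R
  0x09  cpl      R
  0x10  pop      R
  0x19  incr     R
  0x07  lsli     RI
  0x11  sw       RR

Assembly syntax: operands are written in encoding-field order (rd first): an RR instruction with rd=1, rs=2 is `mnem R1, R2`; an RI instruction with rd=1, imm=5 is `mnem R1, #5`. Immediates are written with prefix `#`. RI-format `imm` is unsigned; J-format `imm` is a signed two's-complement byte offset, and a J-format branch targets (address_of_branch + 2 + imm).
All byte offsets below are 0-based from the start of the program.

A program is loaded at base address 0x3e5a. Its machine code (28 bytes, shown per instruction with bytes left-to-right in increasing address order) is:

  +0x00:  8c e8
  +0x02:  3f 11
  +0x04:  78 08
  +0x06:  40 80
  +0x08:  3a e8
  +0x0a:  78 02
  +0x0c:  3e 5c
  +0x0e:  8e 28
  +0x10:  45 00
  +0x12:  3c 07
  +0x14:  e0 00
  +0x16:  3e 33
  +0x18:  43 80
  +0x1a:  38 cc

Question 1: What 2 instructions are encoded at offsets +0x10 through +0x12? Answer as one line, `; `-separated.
psh R10; lsli R8, #7

[10] 45 00 → 0x4500
  opcode bits[15:11]=0x8: psh/R
  [10:7] rd=10 = R10
[12] 3c 07 → 0x3c07
  opcode bits[15:11]=0x7: lsli/RI
  [10:7] rd=8 = R8
  [6:0] imm=7 = #7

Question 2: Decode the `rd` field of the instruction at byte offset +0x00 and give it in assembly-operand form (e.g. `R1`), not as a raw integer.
R9

[00] 8c e8 → 0x8ce8
  op=0x8ce8>>11=0x11 ⇒ sw (RR)
  rd: (w>>7)&0xf=0x9 → R9
  rs: (w>>3)&0xf=0xd → R13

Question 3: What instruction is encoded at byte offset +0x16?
@+16  big-endian(3e 33) = 0x3e33
  top 5b → 0x7 → lsli [RI]
  rd@[10:7]=0xc ⇒ R12
  imm@[6:0]=0x33 ⇒ #51

lsli R12, #51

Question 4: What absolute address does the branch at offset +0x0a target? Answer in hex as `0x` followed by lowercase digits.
0x3e68

off 0x0a: read 78 02 as big → 0x7802
  opcode bits[15:11]=0xf: bz/J
  imm: (w>>0)&0x7ff=0x2 → #2
  target = base 0x3e5a + off 0x0a + 2 + imm 2 = 0x3e68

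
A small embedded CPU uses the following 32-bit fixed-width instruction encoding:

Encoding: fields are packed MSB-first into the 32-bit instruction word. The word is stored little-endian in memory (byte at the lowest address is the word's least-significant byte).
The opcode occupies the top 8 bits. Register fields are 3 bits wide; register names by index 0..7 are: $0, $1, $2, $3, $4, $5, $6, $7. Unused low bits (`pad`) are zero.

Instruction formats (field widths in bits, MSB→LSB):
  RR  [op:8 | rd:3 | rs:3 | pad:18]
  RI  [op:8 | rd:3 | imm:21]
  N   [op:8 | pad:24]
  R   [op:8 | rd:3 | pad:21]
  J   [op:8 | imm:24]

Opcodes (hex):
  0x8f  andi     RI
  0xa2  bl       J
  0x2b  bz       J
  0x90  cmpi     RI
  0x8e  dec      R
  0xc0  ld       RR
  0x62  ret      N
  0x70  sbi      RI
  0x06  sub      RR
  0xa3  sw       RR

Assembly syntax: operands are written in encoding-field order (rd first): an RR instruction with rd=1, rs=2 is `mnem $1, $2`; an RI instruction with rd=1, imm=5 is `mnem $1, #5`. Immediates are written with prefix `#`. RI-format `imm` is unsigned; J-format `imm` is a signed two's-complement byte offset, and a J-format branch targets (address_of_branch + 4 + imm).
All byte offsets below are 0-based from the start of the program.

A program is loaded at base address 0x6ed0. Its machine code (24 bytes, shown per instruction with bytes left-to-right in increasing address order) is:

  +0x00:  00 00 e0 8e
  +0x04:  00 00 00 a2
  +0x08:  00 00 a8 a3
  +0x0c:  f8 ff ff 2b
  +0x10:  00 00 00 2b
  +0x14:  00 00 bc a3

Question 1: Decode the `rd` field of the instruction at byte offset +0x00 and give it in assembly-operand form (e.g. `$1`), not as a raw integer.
$7

off 0x00: read 00 00 e0 8e as little → 0x8ee00000
  opcode bits[31:24]=0x8e: dec/R
  rd: (w>>21)&0x7=0x7 → $7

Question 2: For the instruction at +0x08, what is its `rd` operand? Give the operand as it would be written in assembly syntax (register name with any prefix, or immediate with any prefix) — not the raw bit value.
[08] 00 00 a8 a3 → 0xa3a80000
  opcode bits[31:24]=0xa3: sw/RR
  [23:21] rd=5 = $5
  [20:18] rs=2 = $2

$5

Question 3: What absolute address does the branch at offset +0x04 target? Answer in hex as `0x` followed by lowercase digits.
@+04  little-endian(00 00 00 a2) = 0xa2000000
  opcode bits[31:24]=0xa2: bl/J
  imm: (w>>0)&0xffffff=0x0 → #0
  target = base 0x6ed0 + off 0x04 + 4 + imm 0 = 0x6ed8

0x6ed8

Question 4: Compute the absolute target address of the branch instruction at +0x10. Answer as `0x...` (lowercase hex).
+0x10: 00 00 00 2b ⇒ word 0x2b000000 (little)
  op=0x2b000000>>24=0x2b ⇒ bz (J)
  imm@[23:0]=0x0 ⇒ #0
  target = base 0x6ed0 + off 0x10 + 4 + imm 0 = 0x6ee4

0x6ee4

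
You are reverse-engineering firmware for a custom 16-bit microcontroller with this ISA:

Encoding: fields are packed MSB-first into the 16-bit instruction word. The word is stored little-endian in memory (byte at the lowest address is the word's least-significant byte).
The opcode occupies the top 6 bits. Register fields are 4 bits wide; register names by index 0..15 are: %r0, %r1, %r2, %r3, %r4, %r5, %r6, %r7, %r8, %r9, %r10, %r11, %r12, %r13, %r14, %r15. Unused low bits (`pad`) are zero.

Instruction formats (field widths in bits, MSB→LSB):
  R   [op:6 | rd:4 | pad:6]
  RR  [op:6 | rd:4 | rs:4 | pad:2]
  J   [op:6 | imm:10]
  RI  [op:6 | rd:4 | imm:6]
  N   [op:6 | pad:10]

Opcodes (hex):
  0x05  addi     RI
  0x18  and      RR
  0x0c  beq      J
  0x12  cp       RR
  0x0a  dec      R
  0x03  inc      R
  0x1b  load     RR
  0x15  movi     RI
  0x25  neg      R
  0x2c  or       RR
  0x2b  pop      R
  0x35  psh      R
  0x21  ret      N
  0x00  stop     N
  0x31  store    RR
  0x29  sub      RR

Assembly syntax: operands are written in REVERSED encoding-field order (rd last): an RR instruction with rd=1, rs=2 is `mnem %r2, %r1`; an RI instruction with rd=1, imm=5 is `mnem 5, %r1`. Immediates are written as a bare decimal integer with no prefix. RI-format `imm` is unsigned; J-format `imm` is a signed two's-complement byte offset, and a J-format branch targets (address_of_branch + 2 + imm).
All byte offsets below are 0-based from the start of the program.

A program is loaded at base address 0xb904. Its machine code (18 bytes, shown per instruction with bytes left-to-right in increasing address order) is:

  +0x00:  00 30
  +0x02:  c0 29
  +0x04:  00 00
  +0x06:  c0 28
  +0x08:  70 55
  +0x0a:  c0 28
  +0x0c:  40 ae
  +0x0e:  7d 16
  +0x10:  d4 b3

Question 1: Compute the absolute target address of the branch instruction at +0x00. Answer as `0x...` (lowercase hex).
0xb906

[00] 00 30 → 0x3000
  opcode bits[15:10]=0xc: beq/J
  imm: (w>>0)&0x3ff=0x0 → 0
  target = base 0xb904 + off 0x00 + 2 + imm 0 = 0xb906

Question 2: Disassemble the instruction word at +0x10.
+0x10: d4 b3 ⇒ word 0xb3d4 (little)
  opcode bits[15:10]=0x2c: or/RR
  rd: (w>>6)&0xf=0xf → %r15
  rs: (w>>2)&0xf=0x5 → %r5

or %r5, %r15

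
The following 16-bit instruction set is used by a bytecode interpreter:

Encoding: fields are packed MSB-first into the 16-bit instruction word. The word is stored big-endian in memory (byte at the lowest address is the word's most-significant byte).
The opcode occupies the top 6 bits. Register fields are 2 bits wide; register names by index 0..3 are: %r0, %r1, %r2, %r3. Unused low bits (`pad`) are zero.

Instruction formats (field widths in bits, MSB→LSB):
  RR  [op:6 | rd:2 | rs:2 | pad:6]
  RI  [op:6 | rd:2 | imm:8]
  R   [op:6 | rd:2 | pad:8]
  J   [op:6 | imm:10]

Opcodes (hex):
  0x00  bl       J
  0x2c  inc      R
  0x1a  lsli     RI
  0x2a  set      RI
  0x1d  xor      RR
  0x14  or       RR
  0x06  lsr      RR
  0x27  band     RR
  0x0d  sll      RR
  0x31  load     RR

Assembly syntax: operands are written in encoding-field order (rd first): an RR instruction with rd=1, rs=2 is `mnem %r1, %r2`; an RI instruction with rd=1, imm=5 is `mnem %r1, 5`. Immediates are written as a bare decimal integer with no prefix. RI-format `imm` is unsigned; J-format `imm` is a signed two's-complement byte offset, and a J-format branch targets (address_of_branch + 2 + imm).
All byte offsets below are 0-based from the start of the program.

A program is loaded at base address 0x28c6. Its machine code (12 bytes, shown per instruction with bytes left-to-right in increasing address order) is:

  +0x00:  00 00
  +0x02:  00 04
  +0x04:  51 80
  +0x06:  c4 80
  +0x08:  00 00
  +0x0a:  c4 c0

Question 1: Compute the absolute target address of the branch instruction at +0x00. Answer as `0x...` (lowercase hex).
0x28c8

+0x00: 00 00 ⇒ word 0x0000 (big)
  opcode bits[15:10]=0x0: bl/J
  [9:0] imm=0 = 0
  target = base 0x28c6 + off 0x00 + 2 + imm 0 = 0x28c8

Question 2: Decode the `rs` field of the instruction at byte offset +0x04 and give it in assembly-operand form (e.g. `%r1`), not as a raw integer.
%r2

off 0x04: read 51 80 as big → 0x5180
  opcode bits[15:10]=0x14: or/RR
  rd@[9:8]=0x1 ⇒ %r1
  rs@[7:6]=0x2 ⇒ %r2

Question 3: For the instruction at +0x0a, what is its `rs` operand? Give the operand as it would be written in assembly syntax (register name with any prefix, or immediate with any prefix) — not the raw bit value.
%r3

+0x0a: c4 c0 ⇒ word 0xc4c0 (big)
  op=0xc4c0>>10=0x31 ⇒ load (RR)
  rd@[9:8]=0x0 ⇒ %r0
  rs@[7:6]=0x3 ⇒ %r3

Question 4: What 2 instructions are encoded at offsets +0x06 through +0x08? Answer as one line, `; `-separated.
load %r0, %r2; bl 0

[06] c4 80 → 0xc480
  top 6b → 0x31 → load [RR]
  rd: (w>>8)&0x3=0x0 → %r0
  rs: (w>>6)&0x3=0x2 → %r2
[08] 00 00 → 0x0000
  top 6b → 0x0 → bl [J]
  imm: (w>>0)&0x3ff=0x0 → 0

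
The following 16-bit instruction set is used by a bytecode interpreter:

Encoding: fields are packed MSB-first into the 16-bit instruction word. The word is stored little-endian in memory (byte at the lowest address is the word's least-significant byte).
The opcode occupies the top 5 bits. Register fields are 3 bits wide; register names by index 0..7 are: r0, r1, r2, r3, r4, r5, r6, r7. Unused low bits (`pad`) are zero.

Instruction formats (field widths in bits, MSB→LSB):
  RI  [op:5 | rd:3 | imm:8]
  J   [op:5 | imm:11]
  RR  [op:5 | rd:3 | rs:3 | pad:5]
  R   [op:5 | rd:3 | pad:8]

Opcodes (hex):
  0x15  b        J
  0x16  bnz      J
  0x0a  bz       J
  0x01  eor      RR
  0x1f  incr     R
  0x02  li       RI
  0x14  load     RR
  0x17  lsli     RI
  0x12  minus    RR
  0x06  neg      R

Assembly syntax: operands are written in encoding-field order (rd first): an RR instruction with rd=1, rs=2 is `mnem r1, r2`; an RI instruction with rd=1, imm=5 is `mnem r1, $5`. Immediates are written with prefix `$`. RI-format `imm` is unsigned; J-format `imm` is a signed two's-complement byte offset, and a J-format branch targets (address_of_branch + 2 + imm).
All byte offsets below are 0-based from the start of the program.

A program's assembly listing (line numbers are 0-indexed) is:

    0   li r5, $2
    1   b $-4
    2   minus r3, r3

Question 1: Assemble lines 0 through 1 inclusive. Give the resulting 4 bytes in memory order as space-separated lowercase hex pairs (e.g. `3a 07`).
02 15 fc af

L0: li op=0x2:5|rd=5:3|imm=2:8 ⇒ 0x1502 ⇒ little 02 15
L1: b op=0x15:5|imm=-4:11 ⇒ 0xaffc ⇒ little fc af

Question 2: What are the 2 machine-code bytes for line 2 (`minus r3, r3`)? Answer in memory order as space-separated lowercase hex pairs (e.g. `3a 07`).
60 93

line 2 (minus): pack op=0x12:5|rd=3:3|rs=3:3|pad=0:5 = 0x9360; little→ 60 93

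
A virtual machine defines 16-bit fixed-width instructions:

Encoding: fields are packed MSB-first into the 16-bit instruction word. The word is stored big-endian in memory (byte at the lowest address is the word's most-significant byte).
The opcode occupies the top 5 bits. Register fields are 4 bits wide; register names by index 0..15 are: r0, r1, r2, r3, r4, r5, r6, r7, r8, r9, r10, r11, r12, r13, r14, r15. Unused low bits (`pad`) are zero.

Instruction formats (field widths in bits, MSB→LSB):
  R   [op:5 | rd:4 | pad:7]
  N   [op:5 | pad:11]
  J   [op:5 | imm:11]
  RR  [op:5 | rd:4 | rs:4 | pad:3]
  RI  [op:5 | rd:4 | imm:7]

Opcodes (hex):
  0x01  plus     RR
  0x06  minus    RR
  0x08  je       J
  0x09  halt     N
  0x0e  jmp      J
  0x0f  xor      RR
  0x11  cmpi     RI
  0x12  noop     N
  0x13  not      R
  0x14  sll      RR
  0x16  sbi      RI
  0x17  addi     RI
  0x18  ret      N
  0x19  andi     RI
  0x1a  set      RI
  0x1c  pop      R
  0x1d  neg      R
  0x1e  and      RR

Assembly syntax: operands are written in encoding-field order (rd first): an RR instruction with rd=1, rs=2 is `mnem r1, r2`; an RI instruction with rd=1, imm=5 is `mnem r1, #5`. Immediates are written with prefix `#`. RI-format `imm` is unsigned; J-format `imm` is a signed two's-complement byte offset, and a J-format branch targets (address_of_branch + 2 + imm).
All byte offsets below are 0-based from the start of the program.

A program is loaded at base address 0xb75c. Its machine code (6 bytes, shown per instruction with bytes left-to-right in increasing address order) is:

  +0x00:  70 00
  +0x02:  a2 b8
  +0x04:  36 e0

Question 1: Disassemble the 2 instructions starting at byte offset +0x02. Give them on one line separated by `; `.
sll r5, r7; minus r13, r12

off 0x02: read a2 b8 as big → 0xa2b8
  op=0xa2b8>>11=0x14 ⇒ sll (RR)
  rd: (w>>7)&0xf=0x5 → r5
  rs: (w>>3)&0xf=0x7 → r7
off 0x04: read 36 e0 as big → 0x36e0
  op=0x36e0>>11=0x6 ⇒ minus (RR)
  rd: (w>>7)&0xf=0xd → r13
  rs: (w>>3)&0xf=0xc → r12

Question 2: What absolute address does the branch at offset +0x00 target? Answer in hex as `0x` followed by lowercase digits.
[00] 70 00 → 0x7000
  opcode bits[15:11]=0xe: jmp/J
  imm@[10:0]=0x0 ⇒ #0
  target = base 0xb75c + off 0x00 + 2 + imm 0 = 0xb75e

0xb75e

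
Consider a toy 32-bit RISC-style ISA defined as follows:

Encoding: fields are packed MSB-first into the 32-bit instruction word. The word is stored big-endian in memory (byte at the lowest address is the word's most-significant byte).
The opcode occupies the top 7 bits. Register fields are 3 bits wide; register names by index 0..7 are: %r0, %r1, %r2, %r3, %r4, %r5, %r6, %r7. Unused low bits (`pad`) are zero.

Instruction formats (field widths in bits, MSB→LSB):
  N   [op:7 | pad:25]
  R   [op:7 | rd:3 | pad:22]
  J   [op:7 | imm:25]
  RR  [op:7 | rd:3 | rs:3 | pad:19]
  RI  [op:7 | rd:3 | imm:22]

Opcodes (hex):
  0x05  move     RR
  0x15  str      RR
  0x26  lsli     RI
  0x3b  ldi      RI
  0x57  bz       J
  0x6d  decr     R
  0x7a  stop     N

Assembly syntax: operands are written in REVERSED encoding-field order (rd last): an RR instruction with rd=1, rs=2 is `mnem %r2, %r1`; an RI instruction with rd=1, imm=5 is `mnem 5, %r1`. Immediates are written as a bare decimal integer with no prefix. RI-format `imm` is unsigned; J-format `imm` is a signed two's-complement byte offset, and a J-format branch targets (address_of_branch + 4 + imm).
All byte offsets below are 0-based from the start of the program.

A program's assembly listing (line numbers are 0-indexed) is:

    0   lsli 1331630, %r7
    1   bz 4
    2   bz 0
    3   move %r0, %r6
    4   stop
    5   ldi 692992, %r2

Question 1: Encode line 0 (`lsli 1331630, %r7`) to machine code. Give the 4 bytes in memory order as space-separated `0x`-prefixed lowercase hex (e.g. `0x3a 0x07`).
0x4d 0xd4 0x51 0xae

L0: lsli op=0x26:7|rd=7:3|imm=1331630:22 ⇒ 0x4dd451ae ⇒ big 4d d4 51 ae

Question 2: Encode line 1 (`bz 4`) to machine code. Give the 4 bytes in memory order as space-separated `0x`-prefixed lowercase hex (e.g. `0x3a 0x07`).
0xae 0x00 0x00 0x04

L1: bz op=0x57:7|imm=4:25 ⇒ 0xae000004 ⇒ big ae 00 00 04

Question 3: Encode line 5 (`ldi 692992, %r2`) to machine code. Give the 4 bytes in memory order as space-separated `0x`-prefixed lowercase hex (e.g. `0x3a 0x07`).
L5: ldi op=0x3b:7|rd=2:3|imm=692992:22 ⇒ 0x768a9300 ⇒ big 76 8a 93 00

0x76 0x8a 0x93 0x00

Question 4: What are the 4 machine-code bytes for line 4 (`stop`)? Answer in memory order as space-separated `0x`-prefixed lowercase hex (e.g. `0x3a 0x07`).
0xf4 0x00 0x00 0x00

line 4 (stop): pack op=0x7a:7|pad=0:25 = 0xf4000000; big→ f4 00 00 00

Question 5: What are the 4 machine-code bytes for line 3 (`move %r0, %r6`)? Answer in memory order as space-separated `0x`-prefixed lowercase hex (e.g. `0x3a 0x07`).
line 3 (move): pack op=0x5:7|rd=6:3|rs=0:3|pad=0:19 = 0x0b800000; big→ 0b 80 00 00

0x0b 0x80 0x00 0x00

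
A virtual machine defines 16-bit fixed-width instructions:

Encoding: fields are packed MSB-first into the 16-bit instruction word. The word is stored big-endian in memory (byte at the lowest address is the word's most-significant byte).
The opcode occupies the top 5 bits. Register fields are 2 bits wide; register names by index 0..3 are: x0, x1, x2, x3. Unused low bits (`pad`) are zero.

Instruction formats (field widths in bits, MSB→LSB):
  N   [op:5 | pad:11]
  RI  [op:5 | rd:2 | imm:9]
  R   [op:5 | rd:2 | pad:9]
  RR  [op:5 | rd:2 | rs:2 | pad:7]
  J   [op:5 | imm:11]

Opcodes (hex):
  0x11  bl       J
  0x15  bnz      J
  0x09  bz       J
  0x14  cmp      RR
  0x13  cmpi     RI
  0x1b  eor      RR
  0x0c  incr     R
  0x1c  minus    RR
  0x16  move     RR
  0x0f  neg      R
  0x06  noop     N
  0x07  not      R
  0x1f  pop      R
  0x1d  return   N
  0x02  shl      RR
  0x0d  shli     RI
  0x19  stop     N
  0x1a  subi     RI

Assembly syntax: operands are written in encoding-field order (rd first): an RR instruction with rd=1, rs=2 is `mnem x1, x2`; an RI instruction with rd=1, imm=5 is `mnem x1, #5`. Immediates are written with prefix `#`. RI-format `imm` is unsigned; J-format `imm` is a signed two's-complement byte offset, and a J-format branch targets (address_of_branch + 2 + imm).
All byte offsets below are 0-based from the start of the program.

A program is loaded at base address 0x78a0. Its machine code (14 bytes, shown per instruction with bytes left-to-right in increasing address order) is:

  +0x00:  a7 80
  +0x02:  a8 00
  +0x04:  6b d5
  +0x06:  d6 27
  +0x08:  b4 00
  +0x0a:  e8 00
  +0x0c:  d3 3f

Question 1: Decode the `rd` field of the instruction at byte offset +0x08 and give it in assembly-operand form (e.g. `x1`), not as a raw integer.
+0x08: b4 00 ⇒ word 0xb400 (big)
  op=0xb400>>11=0x16 ⇒ move (RR)
  rd@[10:9]=0x2 ⇒ x2
  rs@[8:7]=0x0 ⇒ x0

x2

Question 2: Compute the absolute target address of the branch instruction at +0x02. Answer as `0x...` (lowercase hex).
0x78a4

[02] a8 00 → 0xa800
  op=0xa800>>11=0x15 ⇒ bnz (J)
  imm: (w>>0)&0x7ff=0x0 → #0
  target = base 0x78a0 + off 0x02 + 2 + imm 0 = 0x78a4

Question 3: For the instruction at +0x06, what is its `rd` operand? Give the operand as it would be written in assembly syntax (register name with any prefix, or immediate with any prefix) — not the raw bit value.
off 0x06: read d6 27 as big → 0xd627
  op=0xd627>>11=0x1a ⇒ subi (RI)
  [10:9] rd=3 = x3
  [8:0] imm=39 = #39

x3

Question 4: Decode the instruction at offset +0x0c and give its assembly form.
@+0c  big-endian(d3 3f) = 0xd33f
  op=0xd33f>>11=0x1a ⇒ subi (RI)
  rd@[10:9]=0x1 ⇒ x1
  imm@[8:0]=0x13f ⇒ #319

subi x1, #319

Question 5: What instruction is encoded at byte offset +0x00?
off 0x00: read a7 80 as big → 0xa780
  opcode bits[15:11]=0x14: cmp/RR
  rd@[10:9]=0x3 ⇒ x3
  rs@[8:7]=0x3 ⇒ x3

cmp x3, x3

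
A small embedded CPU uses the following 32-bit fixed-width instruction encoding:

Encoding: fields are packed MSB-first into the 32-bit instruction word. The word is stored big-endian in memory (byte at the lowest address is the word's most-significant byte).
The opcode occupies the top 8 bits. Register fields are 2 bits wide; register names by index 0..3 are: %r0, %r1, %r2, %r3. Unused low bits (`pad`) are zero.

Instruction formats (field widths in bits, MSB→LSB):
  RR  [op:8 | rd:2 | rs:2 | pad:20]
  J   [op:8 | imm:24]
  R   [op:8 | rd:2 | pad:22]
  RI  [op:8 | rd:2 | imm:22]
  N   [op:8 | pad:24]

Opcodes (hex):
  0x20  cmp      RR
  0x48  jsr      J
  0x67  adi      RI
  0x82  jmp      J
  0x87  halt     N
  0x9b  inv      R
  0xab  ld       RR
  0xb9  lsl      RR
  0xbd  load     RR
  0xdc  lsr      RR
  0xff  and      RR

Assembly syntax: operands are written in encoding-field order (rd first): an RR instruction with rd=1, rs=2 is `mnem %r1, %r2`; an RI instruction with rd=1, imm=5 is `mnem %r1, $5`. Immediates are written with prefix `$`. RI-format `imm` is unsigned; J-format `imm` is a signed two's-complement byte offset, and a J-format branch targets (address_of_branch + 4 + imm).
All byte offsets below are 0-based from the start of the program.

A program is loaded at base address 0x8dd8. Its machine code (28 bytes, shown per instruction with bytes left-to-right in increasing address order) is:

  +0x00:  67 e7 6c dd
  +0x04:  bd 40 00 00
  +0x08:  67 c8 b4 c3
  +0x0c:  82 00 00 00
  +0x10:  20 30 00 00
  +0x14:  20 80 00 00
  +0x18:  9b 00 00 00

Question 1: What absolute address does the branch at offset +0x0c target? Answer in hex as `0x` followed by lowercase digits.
0x8de8

@+0c  big-endian(82 00 00 00) = 0x82000000
  op=0x82000000>>24=0x82 ⇒ jmp (J)
  [23:0] imm=0 = $0
  target = base 0x8dd8 + off 0x0c + 4 + imm 0 = 0x8de8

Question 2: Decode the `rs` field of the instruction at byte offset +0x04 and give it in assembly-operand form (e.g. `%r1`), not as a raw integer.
[04] bd 40 00 00 → 0xbd400000
  opcode bits[31:24]=0xbd: load/RR
  [23:22] rd=1 = %r1
  [21:20] rs=0 = %r0

%r0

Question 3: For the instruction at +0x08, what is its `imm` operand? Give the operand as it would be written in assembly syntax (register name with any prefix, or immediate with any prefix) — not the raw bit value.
$570563

off 0x08: read 67 c8 b4 c3 as big → 0x67c8b4c3
  top 8b → 0x67 → adi [RI]
  rd@[23:22]=0x3 ⇒ %r3
  imm@[21:0]=0x8b4c3 ⇒ $570563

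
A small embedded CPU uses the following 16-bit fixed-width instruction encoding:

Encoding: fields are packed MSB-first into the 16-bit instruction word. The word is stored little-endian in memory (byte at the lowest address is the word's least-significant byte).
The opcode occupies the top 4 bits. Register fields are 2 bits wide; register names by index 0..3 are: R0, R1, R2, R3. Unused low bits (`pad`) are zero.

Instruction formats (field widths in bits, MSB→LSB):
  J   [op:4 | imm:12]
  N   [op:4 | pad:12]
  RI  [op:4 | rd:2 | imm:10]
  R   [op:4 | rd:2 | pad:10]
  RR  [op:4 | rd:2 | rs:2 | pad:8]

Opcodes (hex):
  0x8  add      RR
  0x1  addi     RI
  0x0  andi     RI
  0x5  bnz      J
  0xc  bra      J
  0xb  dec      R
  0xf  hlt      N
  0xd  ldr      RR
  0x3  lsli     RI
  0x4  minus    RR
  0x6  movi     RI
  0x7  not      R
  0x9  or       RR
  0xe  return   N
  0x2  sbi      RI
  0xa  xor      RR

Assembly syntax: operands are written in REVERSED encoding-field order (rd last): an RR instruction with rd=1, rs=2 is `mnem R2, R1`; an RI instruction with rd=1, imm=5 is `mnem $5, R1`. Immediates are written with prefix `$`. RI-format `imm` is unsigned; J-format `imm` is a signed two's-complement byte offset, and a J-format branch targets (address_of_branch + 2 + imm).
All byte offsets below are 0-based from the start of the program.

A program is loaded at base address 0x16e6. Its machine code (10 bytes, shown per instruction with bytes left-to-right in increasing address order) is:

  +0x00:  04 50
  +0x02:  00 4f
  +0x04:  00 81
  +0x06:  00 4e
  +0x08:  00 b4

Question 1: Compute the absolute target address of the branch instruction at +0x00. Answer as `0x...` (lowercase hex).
@+00  little-endian(04 50) = 0x5004
  op=0x5004>>12=0x5 ⇒ bnz (J)
  imm: (w>>0)&0xfff=0x4 → $4
  target = base 0x16e6 + off 0x00 + 2 + imm 4 = 0x16ec

0x16ec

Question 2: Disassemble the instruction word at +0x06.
minus R2, R3

+0x06: 00 4e ⇒ word 0x4e00 (little)
  op=0x4e00>>12=0x4 ⇒ minus (RR)
  [11:10] rd=3 = R3
  [9:8] rs=2 = R2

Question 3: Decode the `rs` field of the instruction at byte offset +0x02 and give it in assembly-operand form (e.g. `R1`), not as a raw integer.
R3

off 0x02: read 00 4f as little → 0x4f00
  op=0x4f00>>12=0x4 ⇒ minus (RR)
  [11:10] rd=3 = R3
  [9:8] rs=3 = R3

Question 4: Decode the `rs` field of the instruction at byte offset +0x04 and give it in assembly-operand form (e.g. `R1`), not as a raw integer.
R1

[04] 00 81 → 0x8100
  opcode bits[15:12]=0x8: add/RR
  rd: (w>>10)&0x3=0x0 → R0
  rs: (w>>8)&0x3=0x1 → R1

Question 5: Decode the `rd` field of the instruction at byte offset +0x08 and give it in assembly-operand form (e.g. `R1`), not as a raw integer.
[08] 00 b4 → 0xb400
  opcode bits[15:12]=0xb: dec/R
  [11:10] rd=1 = R1

R1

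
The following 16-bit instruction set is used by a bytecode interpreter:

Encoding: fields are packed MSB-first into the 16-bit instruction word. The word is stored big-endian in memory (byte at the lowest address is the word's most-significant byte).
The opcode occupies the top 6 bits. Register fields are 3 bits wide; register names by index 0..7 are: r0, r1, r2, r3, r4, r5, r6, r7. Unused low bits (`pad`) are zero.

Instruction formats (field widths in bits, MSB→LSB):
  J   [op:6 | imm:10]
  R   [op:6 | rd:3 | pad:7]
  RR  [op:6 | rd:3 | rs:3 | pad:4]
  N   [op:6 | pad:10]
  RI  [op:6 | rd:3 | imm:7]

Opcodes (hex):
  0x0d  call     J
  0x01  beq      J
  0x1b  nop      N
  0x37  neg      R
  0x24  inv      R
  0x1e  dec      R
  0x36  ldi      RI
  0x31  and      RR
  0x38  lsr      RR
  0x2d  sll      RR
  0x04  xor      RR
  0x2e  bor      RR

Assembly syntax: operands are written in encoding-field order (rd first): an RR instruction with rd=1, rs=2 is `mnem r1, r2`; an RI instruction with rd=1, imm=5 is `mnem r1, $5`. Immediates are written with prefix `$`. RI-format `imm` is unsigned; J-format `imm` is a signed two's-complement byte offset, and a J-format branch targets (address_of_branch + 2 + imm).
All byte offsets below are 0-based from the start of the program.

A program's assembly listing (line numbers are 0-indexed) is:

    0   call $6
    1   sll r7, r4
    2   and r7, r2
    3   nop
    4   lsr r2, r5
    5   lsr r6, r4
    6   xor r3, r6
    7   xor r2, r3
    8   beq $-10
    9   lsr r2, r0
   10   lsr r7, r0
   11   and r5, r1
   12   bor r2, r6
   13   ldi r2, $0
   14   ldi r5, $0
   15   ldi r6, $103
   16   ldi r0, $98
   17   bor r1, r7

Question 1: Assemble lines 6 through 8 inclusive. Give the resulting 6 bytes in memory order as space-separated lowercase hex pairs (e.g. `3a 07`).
L6: xor op=0x4:6|rd=3:3|rs=6:3|pad=0:4 ⇒ 0x11e0 ⇒ big 11 e0
L7: xor op=0x4:6|rd=2:3|rs=3:3|pad=0:4 ⇒ 0x1130 ⇒ big 11 30
L8: beq op=0x1:6|imm=-10:10 ⇒ 0x07f6 ⇒ big 07 f6

11 e0 11 30 07 f6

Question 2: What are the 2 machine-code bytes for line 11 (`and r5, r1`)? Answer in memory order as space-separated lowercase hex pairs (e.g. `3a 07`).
11. and fields op=0x31:6|rd=5:3|rs=1:3|pad=0:4 → word c690h → c6 90

c6 90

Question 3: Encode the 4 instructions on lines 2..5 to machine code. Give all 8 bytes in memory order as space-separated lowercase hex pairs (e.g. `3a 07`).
L2: and op=0x31:6|rd=7:3|rs=2:3|pad=0:4 ⇒ 0xc7a0 ⇒ big c7 a0
L3: nop op=0x1b:6|pad=0:10 ⇒ 0x6c00 ⇒ big 6c 00
L4: lsr op=0x38:6|rd=2:3|rs=5:3|pad=0:4 ⇒ 0xe150 ⇒ big e1 50
L5: lsr op=0x38:6|rd=6:3|rs=4:3|pad=0:4 ⇒ 0xe340 ⇒ big e3 40

c7 a0 6c 00 e1 50 e3 40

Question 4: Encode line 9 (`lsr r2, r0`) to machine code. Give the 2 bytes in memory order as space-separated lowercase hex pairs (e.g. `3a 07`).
9. lsr fields op=0x38:6|rd=2:3|rs=0:3|pad=0:4 → word e100h → e1 00

e1 00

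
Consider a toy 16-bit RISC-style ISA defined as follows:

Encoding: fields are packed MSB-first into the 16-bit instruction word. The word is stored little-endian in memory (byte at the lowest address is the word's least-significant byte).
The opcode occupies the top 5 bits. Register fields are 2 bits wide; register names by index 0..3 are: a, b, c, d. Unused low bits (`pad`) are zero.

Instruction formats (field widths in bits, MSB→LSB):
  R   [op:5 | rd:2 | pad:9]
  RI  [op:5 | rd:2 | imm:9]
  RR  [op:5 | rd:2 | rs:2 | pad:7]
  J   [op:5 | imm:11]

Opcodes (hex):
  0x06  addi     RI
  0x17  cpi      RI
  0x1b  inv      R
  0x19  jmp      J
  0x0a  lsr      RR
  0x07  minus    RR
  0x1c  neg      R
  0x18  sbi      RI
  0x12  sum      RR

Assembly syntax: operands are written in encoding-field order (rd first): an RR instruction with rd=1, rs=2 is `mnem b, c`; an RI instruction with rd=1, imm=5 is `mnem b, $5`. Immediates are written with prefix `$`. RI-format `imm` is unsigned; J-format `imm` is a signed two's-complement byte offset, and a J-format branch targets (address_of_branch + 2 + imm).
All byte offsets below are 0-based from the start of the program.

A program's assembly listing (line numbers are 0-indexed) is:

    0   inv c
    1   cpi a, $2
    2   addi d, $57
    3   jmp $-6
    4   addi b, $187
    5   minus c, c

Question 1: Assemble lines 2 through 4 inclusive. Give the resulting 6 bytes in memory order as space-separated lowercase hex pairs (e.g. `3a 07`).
L2: addi op=0x6:5|rd=3:2|imm=57:9 ⇒ 0x3639 ⇒ little 39 36
L3: jmp op=0x19:5|imm=-6:11 ⇒ 0xcffa ⇒ little fa cf
L4: addi op=0x6:5|rd=1:2|imm=187:9 ⇒ 0x32bb ⇒ little bb 32

39 36 fa cf bb 32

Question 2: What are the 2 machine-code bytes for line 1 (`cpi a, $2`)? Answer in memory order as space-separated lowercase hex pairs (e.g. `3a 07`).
1. cpi fields op=0x17:5|rd=0:2|imm=2:9 → word b802h → 02 b8

02 b8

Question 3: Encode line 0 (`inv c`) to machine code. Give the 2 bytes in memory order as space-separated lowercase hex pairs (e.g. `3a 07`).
L0: inv op=0x1b:5|rd=2:2|pad=0:9 ⇒ 0xdc00 ⇒ little 00 dc

00 dc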